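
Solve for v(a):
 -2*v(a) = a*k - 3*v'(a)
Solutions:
 v(a) = C1*exp(2*a/3) - a*k/2 - 3*k/4


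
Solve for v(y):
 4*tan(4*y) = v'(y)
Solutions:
 v(y) = C1 - log(cos(4*y))


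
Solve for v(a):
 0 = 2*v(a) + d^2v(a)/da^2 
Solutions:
 v(a) = C1*sin(sqrt(2)*a) + C2*cos(sqrt(2)*a)


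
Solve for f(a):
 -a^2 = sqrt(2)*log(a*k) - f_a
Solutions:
 f(a) = C1 + a^3/3 + sqrt(2)*a*log(a*k) - sqrt(2)*a


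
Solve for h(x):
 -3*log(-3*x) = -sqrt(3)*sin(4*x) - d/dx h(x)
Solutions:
 h(x) = C1 + 3*x*log(-x) - 3*x + 3*x*log(3) + sqrt(3)*cos(4*x)/4


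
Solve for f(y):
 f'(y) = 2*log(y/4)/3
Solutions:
 f(y) = C1 + 2*y*log(y)/3 - 4*y*log(2)/3 - 2*y/3


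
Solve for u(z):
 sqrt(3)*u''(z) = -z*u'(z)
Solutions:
 u(z) = C1 + C2*erf(sqrt(2)*3^(3/4)*z/6)


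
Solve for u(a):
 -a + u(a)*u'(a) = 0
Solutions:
 u(a) = -sqrt(C1 + a^2)
 u(a) = sqrt(C1 + a^2)


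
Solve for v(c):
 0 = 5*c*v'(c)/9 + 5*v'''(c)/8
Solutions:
 v(c) = C1 + Integral(C2*airyai(-2*3^(1/3)*c/3) + C3*airybi(-2*3^(1/3)*c/3), c)


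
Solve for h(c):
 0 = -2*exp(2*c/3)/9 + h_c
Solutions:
 h(c) = C1 + exp(2*c/3)/3


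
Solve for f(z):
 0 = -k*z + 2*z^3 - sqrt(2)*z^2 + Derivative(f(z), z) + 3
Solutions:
 f(z) = C1 + k*z^2/2 - z^4/2 + sqrt(2)*z^3/3 - 3*z


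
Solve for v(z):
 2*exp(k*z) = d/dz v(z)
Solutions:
 v(z) = C1 + 2*exp(k*z)/k


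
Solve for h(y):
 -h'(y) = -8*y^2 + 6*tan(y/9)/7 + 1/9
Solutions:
 h(y) = C1 + 8*y^3/3 - y/9 + 54*log(cos(y/9))/7


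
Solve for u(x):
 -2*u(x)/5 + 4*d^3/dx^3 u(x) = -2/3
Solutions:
 u(x) = C3*exp(10^(2/3)*x/10) + (C1*sin(10^(2/3)*sqrt(3)*x/20) + C2*cos(10^(2/3)*sqrt(3)*x/20))*exp(-10^(2/3)*x/20) + 5/3


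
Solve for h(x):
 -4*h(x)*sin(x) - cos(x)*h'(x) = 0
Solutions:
 h(x) = C1*cos(x)^4


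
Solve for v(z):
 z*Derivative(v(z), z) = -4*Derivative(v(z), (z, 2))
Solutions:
 v(z) = C1 + C2*erf(sqrt(2)*z/4)


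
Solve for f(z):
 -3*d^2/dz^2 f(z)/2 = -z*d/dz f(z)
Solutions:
 f(z) = C1 + C2*erfi(sqrt(3)*z/3)


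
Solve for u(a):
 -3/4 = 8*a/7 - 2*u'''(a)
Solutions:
 u(a) = C1 + C2*a + C3*a^2 + a^4/42 + a^3/16


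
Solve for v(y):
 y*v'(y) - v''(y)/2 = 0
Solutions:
 v(y) = C1 + C2*erfi(y)


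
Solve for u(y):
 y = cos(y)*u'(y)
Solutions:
 u(y) = C1 + Integral(y/cos(y), y)


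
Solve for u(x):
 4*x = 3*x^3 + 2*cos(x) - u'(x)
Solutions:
 u(x) = C1 + 3*x^4/4 - 2*x^2 + 2*sin(x)


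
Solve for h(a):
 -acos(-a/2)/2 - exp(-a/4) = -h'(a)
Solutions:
 h(a) = C1 + a*acos(-a/2)/2 + sqrt(4 - a^2)/2 - 4*exp(-a/4)


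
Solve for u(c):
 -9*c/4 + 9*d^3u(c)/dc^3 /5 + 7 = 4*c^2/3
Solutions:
 u(c) = C1 + C2*c + C3*c^2 + c^5/81 + 5*c^4/96 - 35*c^3/54


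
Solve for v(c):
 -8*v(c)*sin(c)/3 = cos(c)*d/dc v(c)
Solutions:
 v(c) = C1*cos(c)^(8/3)


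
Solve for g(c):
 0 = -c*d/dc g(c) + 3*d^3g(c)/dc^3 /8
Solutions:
 g(c) = C1 + Integral(C2*airyai(2*3^(2/3)*c/3) + C3*airybi(2*3^(2/3)*c/3), c)


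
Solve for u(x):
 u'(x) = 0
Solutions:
 u(x) = C1


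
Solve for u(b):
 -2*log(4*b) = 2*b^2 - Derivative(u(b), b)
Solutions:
 u(b) = C1 + 2*b^3/3 + 2*b*log(b) - 2*b + b*log(16)


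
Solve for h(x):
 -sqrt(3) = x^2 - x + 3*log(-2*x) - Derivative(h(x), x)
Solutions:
 h(x) = C1 + x^3/3 - x^2/2 + 3*x*log(-x) + x*(-3 + sqrt(3) + 3*log(2))


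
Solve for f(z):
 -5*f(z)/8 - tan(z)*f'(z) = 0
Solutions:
 f(z) = C1/sin(z)^(5/8)


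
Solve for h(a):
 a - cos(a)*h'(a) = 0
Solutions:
 h(a) = C1 + Integral(a/cos(a), a)


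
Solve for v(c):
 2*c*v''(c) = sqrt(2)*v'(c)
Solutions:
 v(c) = C1 + C2*c^(sqrt(2)/2 + 1)


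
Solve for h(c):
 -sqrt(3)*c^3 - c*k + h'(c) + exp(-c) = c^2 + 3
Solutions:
 h(c) = C1 + sqrt(3)*c^4/4 + c^3/3 + c^2*k/2 + 3*c + exp(-c)


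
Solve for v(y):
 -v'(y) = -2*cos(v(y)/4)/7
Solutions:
 -2*y/7 - 2*log(sin(v(y)/4) - 1) + 2*log(sin(v(y)/4) + 1) = C1


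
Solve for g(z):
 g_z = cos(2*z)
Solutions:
 g(z) = C1 + sin(2*z)/2


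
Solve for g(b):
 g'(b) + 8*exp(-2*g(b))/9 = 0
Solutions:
 g(b) = log(-sqrt(C1 - 16*b)) - log(3)
 g(b) = log(C1 - 16*b)/2 - log(3)


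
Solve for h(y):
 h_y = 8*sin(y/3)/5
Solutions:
 h(y) = C1 - 24*cos(y/3)/5


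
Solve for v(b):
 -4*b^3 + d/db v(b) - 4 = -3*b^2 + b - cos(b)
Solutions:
 v(b) = C1 + b^4 - b^3 + b^2/2 + 4*b - sin(b)


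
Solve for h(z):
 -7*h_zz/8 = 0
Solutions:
 h(z) = C1 + C2*z


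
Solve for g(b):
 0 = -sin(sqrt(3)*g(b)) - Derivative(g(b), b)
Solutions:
 g(b) = sqrt(3)*(-acos((-exp(2*sqrt(3)*C1) - exp(2*sqrt(3)*b))/(exp(2*sqrt(3)*C1) - exp(2*sqrt(3)*b))) + 2*pi)/3
 g(b) = sqrt(3)*acos((-exp(2*sqrt(3)*C1) - exp(2*sqrt(3)*b))/(exp(2*sqrt(3)*C1) - exp(2*sqrt(3)*b)))/3


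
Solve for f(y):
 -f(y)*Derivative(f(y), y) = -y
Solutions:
 f(y) = -sqrt(C1 + y^2)
 f(y) = sqrt(C1 + y^2)


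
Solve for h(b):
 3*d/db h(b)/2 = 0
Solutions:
 h(b) = C1


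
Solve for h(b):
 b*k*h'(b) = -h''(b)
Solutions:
 h(b) = Piecewise((-sqrt(2)*sqrt(pi)*C1*erf(sqrt(2)*b*sqrt(k)/2)/(2*sqrt(k)) - C2, (k > 0) | (k < 0)), (-C1*b - C2, True))


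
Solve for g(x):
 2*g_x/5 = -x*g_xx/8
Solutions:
 g(x) = C1 + C2/x^(11/5)


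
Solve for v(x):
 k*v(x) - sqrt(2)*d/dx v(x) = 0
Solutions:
 v(x) = C1*exp(sqrt(2)*k*x/2)


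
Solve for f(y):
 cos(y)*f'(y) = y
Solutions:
 f(y) = C1 + Integral(y/cos(y), y)


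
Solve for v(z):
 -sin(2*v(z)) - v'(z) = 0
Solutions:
 v(z) = pi - acos((-C1 - exp(4*z))/(C1 - exp(4*z)))/2
 v(z) = acos((-C1 - exp(4*z))/(C1 - exp(4*z)))/2


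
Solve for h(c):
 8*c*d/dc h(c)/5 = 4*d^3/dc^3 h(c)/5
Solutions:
 h(c) = C1 + Integral(C2*airyai(2^(1/3)*c) + C3*airybi(2^(1/3)*c), c)


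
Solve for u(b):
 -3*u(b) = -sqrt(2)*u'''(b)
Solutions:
 u(b) = C3*exp(2^(5/6)*3^(1/3)*b/2) + (C1*sin(6^(5/6)*b/4) + C2*cos(6^(5/6)*b/4))*exp(-2^(5/6)*3^(1/3)*b/4)


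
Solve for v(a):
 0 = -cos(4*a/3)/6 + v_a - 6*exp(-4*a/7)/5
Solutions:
 v(a) = C1 + sin(4*a/3)/8 - 21*exp(-4*a/7)/10


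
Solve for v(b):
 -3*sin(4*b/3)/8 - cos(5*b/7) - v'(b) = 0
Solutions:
 v(b) = C1 - 7*sin(5*b/7)/5 + 9*cos(4*b/3)/32


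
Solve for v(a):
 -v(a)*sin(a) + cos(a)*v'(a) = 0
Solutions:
 v(a) = C1/cos(a)


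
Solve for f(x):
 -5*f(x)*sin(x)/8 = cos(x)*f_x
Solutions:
 f(x) = C1*cos(x)^(5/8)


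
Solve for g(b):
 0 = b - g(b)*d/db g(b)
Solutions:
 g(b) = -sqrt(C1 + b^2)
 g(b) = sqrt(C1 + b^2)


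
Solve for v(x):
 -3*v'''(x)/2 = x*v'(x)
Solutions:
 v(x) = C1 + Integral(C2*airyai(-2^(1/3)*3^(2/3)*x/3) + C3*airybi(-2^(1/3)*3^(2/3)*x/3), x)


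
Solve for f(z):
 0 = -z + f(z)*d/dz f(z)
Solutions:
 f(z) = -sqrt(C1 + z^2)
 f(z) = sqrt(C1 + z^2)


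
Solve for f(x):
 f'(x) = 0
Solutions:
 f(x) = C1


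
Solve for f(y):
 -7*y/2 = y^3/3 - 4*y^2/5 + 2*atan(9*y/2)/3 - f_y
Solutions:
 f(y) = C1 + y^4/12 - 4*y^3/15 + 7*y^2/4 + 2*y*atan(9*y/2)/3 - 2*log(81*y^2 + 4)/27


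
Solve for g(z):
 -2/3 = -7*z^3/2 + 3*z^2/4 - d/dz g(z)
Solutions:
 g(z) = C1 - 7*z^4/8 + z^3/4 + 2*z/3


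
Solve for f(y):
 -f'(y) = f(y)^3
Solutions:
 f(y) = -sqrt(2)*sqrt(-1/(C1 - y))/2
 f(y) = sqrt(2)*sqrt(-1/(C1 - y))/2


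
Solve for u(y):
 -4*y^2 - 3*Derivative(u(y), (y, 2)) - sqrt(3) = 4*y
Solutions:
 u(y) = C1 + C2*y - y^4/9 - 2*y^3/9 - sqrt(3)*y^2/6


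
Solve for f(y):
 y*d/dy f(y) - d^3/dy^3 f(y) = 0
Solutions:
 f(y) = C1 + Integral(C2*airyai(y) + C3*airybi(y), y)


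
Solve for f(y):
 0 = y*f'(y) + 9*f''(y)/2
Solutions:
 f(y) = C1 + C2*erf(y/3)


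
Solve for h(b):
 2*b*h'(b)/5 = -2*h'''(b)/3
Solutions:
 h(b) = C1 + Integral(C2*airyai(-3^(1/3)*5^(2/3)*b/5) + C3*airybi(-3^(1/3)*5^(2/3)*b/5), b)


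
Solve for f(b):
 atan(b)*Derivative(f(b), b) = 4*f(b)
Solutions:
 f(b) = C1*exp(4*Integral(1/atan(b), b))


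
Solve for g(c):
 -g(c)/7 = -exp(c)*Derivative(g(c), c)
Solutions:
 g(c) = C1*exp(-exp(-c)/7)


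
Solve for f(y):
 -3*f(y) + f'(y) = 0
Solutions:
 f(y) = C1*exp(3*y)


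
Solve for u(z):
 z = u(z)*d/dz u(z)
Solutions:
 u(z) = -sqrt(C1 + z^2)
 u(z) = sqrt(C1 + z^2)


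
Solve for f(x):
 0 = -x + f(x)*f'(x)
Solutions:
 f(x) = -sqrt(C1 + x^2)
 f(x) = sqrt(C1 + x^2)


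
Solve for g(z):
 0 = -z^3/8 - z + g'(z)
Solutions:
 g(z) = C1 + z^4/32 + z^2/2


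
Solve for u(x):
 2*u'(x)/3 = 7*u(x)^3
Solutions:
 u(x) = -sqrt(-1/(C1 + 21*x))
 u(x) = sqrt(-1/(C1 + 21*x))


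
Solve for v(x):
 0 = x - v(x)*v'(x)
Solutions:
 v(x) = -sqrt(C1 + x^2)
 v(x) = sqrt(C1 + x^2)


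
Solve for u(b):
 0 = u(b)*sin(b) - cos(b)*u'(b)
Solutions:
 u(b) = C1/cos(b)


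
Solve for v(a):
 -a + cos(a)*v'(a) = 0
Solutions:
 v(a) = C1 + Integral(a/cos(a), a)


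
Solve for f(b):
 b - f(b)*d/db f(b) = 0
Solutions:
 f(b) = -sqrt(C1 + b^2)
 f(b) = sqrt(C1 + b^2)


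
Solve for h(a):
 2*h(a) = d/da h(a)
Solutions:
 h(a) = C1*exp(2*a)


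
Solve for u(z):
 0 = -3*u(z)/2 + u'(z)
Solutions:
 u(z) = C1*exp(3*z/2)


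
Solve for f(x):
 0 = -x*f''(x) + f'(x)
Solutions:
 f(x) = C1 + C2*x^2


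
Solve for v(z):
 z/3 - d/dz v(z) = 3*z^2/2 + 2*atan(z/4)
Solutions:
 v(z) = C1 - z^3/2 + z^2/6 - 2*z*atan(z/4) + 4*log(z^2 + 16)


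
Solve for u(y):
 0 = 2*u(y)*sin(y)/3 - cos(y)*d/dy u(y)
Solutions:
 u(y) = C1/cos(y)^(2/3)


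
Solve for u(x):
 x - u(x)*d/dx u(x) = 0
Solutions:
 u(x) = -sqrt(C1 + x^2)
 u(x) = sqrt(C1 + x^2)


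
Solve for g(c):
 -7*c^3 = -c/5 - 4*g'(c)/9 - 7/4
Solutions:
 g(c) = C1 + 63*c^4/16 - 9*c^2/40 - 63*c/16


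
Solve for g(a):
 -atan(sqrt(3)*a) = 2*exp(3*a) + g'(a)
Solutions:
 g(a) = C1 - a*atan(sqrt(3)*a) - 2*exp(3*a)/3 + sqrt(3)*log(3*a^2 + 1)/6


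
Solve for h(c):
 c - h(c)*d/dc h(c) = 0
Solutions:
 h(c) = -sqrt(C1 + c^2)
 h(c) = sqrt(C1 + c^2)


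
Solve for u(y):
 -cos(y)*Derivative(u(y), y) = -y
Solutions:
 u(y) = C1 + Integral(y/cos(y), y)


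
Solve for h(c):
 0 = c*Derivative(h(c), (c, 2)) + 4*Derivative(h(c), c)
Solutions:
 h(c) = C1 + C2/c^3


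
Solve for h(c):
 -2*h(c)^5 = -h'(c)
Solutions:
 h(c) = -(-1/(C1 + 8*c))^(1/4)
 h(c) = (-1/(C1 + 8*c))^(1/4)
 h(c) = -I*(-1/(C1 + 8*c))^(1/4)
 h(c) = I*(-1/(C1 + 8*c))^(1/4)


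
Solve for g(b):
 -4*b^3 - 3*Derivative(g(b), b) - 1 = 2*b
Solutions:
 g(b) = C1 - b^4/3 - b^2/3 - b/3


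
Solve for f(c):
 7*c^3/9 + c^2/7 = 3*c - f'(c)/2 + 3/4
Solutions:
 f(c) = C1 - 7*c^4/18 - 2*c^3/21 + 3*c^2 + 3*c/2


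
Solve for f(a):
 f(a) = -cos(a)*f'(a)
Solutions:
 f(a) = C1*sqrt(sin(a) - 1)/sqrt(sin(a) + 1)


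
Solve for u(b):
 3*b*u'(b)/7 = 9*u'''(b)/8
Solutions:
 u(b) = C1 + Integral(C2*airyai(2*21^(2/3)*b/21) + C3*airybi(2*21^(2/3)*b/21), b)


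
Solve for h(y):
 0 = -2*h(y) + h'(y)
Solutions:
 h(y) = C1*exp(2*y)


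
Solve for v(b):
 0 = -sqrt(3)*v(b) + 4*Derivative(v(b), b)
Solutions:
 v(b) = C1*exp(sqrt(3)*b/4)


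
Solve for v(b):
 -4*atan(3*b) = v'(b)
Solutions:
 v(b) = C1 - 4*b*atan(3*b) + 2*log(9*b^2 + 1)/3


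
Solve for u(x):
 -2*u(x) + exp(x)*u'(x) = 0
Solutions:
 u(x) = C1*exp(-2*exp(-x))


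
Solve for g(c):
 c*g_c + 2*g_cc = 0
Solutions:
 g(c) = C1 + C2*erf(c/2)


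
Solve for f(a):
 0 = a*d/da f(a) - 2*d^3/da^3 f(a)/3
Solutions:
 f(a) = C1 + Integral(C2*airyai(2^(2/3)*3^(1/3)*a/2) + C3*airybi(2^(2/3)*3^(1/3)*a/2), a)


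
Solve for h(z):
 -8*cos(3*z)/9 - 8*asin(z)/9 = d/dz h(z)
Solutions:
 h(z) = C1 - 8*z*asin(z)/9 - 8*sqrt(1 - z^2)/9 - 8*sin(3*z)/27


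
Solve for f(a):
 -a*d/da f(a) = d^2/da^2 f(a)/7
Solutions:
 f(a) = C1 + C2*erf(sqrt(14)*a/2)


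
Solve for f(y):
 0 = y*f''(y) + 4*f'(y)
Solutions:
 f(y) = C1 + C2/y^3


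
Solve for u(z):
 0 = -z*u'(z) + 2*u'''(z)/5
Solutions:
 u(z) = C1 + Integral(C2*airyai(2^(2/3)*5^(1/3)*z/2) + C3*airybi(2^(2/3)*5^(1/3)*z/2), z)


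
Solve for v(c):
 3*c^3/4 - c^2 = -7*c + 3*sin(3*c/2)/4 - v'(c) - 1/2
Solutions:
 v(c) = C1 - 3*c^4/16 + c^3/3 - 7*c^2/2 - c/2 - cos(3*c/2)/2


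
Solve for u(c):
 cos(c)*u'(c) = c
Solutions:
 u(c) = C1 + Integral(c/cos(c), c)


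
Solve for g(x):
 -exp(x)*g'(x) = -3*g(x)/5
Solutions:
 g(x) = C1*exp(-3*exp(-x)/5)


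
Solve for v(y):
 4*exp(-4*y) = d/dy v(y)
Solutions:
 v(y) = C1 - exp(-4*y)


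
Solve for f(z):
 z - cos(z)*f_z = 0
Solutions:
 f(z) = C1 + Integral(z/cos(z), z)


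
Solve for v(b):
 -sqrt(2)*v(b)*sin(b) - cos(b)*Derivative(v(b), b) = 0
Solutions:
 v(b) = C1*cos(b)^(sqrt(2))


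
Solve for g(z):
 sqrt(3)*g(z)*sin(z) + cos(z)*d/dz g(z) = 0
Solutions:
 g(z) = C1*cos(z)^(sqrt(3))


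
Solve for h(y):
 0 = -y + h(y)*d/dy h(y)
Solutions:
 h(y) = -sqrt(C1 + y^2)
 h(y) = sqrt(C1 + y^2)


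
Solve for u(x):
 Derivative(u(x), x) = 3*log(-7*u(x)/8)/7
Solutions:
 -7*Integral(1/(log(-_y) - 3*log(2) + log(7)), (_y, u(x)))/3 = C1 - x


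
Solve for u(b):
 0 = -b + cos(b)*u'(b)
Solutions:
 u(b) = C1 + Integral(b/cos(b), b)


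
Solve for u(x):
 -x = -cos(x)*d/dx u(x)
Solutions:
 u(x) = C1 + Integral(x/cos(x), x)


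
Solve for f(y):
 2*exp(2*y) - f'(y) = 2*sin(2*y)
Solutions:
 f(y) = C1 + exp(2*y) + cos(2*y)


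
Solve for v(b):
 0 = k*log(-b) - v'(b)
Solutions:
 v(b) = C1 + b*k*log(-b) - b*k


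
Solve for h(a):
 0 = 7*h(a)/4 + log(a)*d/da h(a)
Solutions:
 h(a) = C1*exp(-7*li(a)/4)


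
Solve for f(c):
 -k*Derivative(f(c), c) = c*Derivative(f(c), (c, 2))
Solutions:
 f(c) = C1 + c^(1 - re(k))*(C2*sin(log(c)*Abs(im(k))) + C3*cos(log(c)*im(k)))


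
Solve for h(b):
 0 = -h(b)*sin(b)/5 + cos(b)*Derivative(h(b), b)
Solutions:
 h(b) = C1/cos(b)^(1/5)


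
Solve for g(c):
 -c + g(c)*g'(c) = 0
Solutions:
 g(c) = -sqrt(C1 + c^2)
 g(c) = sqrt(C1 + c^2)


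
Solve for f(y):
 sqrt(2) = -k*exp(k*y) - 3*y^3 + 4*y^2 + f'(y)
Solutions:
 f(y) = C1 + 3*y^4/4 - 4*y^3/3 + sqrt(2)*y + exp(k*y)


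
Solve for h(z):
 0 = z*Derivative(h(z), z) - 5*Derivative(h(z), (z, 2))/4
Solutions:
 h(z) = C1 + C2*erfi(sqrt(10)*z/5)


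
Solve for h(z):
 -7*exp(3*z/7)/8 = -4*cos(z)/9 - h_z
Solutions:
 h(z) = C1 + 49*exp(3*z/7)/24 - 4*sin(z)/9


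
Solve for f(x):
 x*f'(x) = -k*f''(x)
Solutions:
 f(x) = C1 + C2*sqrt(k)*erf(sqrt(2)*x*sqrt(1/k)/2)


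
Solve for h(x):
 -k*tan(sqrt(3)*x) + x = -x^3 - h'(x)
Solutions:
 h(x) = C1 - sqrt(3)*k*log(cos(sqrt(3)*x))/3 - x^4/4 - x^2/2


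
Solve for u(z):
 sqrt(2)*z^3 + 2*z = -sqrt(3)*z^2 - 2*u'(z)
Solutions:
 u(z) = C1 - sqrt(2)*z^4/8 - sqrt(3)*z^3/6 - z^2/2


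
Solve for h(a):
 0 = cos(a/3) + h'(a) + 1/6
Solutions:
 h(a) = C1 - a/6 - 3*sin(a/3)


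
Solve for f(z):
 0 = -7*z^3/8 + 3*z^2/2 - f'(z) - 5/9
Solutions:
 f(z) = C1 - 7*z^4/32 + z^3/2 - 5*z/9


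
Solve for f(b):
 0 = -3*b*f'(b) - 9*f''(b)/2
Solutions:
 f(b) = C1 + C2*erf(sqrt(3)*b/3)


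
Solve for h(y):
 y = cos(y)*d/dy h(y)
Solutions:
 h(y) = C1 + Integral(y/cos(y), y)


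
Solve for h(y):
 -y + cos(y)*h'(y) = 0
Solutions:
 h(y) = C1 + Integral(y/cos(y), y)


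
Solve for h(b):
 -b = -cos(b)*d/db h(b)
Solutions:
 h(b) = C1 + Integral(b/cos(b), b)


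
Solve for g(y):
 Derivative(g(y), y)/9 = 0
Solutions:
 g(y) = C1


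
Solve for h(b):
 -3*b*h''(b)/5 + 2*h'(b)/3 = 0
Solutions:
 h(b) = C1 + C2*b^(19/9)


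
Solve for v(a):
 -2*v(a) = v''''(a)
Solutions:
 v(a) = (C1*sin(2^(3/4)*a/2) + C2*cos(2^(3/4)*a/2))*exp(-2^(3/4)*a/2) + (C3*sin(2^(3/4)*a/2) + C4*cos(2^(3/4)*a/2))*exp(2^(3/4)*a/2)


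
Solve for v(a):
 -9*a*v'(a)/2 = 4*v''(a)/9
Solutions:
 v(a) = C1 + C2*erf(9*a/4)


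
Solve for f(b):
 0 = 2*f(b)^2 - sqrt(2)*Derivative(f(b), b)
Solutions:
 f(b) = -1/(C1 + sqrt(2)*b)


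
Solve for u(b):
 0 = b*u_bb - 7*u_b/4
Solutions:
 u(b) = C1 + C2*b^(11/4)


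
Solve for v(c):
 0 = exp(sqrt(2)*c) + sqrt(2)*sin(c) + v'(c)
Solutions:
 v(c) = C1 - sqrt(2)*exp(sqrt(2)*c)/2 + sqrt(2)*cos(c)


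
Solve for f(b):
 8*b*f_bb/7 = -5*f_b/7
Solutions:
 f(b) = C1 + C2*b^(3/8)


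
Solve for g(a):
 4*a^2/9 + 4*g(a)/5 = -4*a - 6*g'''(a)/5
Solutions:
 g(a) = C3*exp(-2^(1/3)*3^(2/3)*a/3) - 5*a^2/9 - 5*a + (C1*sin(2^(1/3)*3^(1/6)*a/2) + C2*cos(2^(1/3)*3^(1/6)*a/2))*exp(2^(1/3)*3^(2/3)*a/6)


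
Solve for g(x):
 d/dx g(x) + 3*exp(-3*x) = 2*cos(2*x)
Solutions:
 g(x) = C1 + sin(2*x) + exp(-3*x)


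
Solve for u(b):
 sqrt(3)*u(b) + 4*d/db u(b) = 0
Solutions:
 u(b) = C1*exp(-sqrt(3)*b/4)


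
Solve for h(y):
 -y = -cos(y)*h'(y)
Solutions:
 h(y) = C1 + Integral(y/cos(y), y)


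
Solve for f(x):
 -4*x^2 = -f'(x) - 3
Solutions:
 f(x) = C1 + 4*x^3/3 - 3*x


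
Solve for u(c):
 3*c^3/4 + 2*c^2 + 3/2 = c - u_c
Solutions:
 u(c) = C1 - 3*c^4/16 - 2*c^3/3 + c^2/2 - 3*c/2


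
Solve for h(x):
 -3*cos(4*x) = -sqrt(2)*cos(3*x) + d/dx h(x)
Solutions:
 h(x) = C1 + sqrt(2)*sin(3*x)/3 - 3*sin(4*x)/4


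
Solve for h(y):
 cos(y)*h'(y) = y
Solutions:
 h(y) = C1 + Integral(y/cos(y), y)


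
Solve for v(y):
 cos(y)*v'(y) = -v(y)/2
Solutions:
 v(y) = C1*(sin(y) - 1)^(1/4)/(sin(y) + 1)^(1/4)


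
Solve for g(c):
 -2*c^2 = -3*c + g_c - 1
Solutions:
 g(c) = C1 - 2*c^3/3 + 3*c^2/2 + c


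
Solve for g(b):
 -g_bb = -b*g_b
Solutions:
 g(b) = C1 + C2*erfi(sqrt(2)*b/2)


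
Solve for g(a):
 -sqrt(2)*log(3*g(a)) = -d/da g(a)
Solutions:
 -sqrt(2)*Integral(1/(log(_y) + log(3)), (_y, g(a)))/2 = C1 - a


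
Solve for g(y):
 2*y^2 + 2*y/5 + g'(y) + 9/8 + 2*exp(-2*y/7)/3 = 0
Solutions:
 g(y) = C1 - 2*y^3/3 - y^2/5 - 9*y/8 + 7*exp(-2*y/7)/3


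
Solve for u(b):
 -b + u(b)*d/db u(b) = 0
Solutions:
 u(b) = -sqrt(C1 + b^2)
 u(b) = sqrt(C1 + b^2)


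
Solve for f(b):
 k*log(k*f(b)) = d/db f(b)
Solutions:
 li(k*f(b))/k = C1 + b*k


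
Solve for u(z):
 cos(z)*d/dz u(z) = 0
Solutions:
 u(z) = C1


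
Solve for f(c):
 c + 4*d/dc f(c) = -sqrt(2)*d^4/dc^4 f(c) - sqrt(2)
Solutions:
 f(c) = C1 + C4*exp(-sqrt(2)*c) - c^2/8 - sqrt(2)*c/4 + (C2*sin(sqrt(6)*c/2) + C3*cos(sqrt(6)*c/2))*exp(sqrt(2)*c/2)


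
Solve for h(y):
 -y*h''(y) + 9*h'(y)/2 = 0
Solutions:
 h(y) = C1 + C2*y^(11/2)


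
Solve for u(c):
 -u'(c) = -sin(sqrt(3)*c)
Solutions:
 u(c) = C1 - sqrt(3)*cos(sqrt(3)*c)/3


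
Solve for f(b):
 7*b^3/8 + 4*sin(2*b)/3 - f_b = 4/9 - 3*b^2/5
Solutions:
 f(b) = C1 + 7*b^4/32 + b^3/5 - 4*b/9 - 2*cos(2*b)/3


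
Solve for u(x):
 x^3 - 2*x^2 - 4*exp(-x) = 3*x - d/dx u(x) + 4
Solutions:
 u(x) = C1 - x^4/4 + 2*x^3/3 + 3*x^2/2 + 4*x - 4*exp(-x)


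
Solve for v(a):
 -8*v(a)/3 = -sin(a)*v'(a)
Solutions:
 v(a) = C1*(cos(a) - 1)^(4/3)/(cos(a) + 1)^(4/3)


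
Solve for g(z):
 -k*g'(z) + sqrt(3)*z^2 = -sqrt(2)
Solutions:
 g(z) = C1 + sqrt(3)*z^3/(3*k) + sqrt(2)*z/k


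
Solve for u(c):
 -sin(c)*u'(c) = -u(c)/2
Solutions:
 u(c) = C1*(cos(c) - 1)^(1/4)/(cos(c) + 1)^(1/4)


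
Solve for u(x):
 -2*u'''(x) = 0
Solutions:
 u(x) = C1 + C2*x + C3*x^2


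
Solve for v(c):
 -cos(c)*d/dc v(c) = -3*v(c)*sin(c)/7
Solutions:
 v(c) = C1/cos(c)^(3/7)


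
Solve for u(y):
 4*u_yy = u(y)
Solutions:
 u(y) = C1*exp(-y/2) + C2*exp(y/2)


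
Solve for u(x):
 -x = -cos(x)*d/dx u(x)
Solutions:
 u(x) = C1 + Integral(x/cos(x), x)


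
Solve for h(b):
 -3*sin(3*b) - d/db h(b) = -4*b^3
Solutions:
 h(b) = C1 + b^4 + cos(3*b)


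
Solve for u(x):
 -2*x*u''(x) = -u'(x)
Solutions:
 u(x) = C1 + C2*x^(3/2)


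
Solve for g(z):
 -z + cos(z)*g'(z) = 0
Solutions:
 g(z) = C1 + Integral(z/cos(z), z)


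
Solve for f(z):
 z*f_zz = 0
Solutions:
 f(z) = C1 + C2*z


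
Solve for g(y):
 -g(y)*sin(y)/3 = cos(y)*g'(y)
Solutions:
 g(y) = C1*cos(y)^(1/3)


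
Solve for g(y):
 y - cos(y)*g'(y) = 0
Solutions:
 g(y) = C1 + Integral(y/cos(y), y)


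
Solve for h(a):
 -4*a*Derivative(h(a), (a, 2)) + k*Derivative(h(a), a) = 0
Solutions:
 h(a) = C1 + a^(re(k)/4 + 1)*(C2*sin(log(a)*Abs(im(k))/4) + C3*cos(log(a)*im(k)/4))


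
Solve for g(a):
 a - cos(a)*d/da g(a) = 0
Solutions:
 g(a) = C1 + Integral(a/cos(a), a)


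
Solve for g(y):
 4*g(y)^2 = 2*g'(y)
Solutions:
 g(y) = -1/(C1 + 2*y)


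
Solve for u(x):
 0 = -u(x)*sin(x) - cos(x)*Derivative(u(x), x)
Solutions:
 u(x) = C1*cos(x)


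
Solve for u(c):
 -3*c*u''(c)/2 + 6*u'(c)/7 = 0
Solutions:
 u(c) = C1 + C2*c^(11/7)


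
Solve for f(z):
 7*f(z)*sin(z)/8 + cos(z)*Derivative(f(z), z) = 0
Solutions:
 f(z) = C1*cos(z)^(7/8)


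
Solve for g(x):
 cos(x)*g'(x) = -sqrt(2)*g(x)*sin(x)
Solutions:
 g(x) = C1*cos(x)^(sqrt(2))


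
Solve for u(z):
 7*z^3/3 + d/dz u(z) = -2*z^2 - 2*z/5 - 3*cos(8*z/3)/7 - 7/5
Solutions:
 u(z) = C1 - 7*z^4/12 - 2*z^3/3 - z^2/5 - 7*z/5 - 9*sin(8*z/3)/56


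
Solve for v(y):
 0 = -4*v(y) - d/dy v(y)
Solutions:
 v(y) = C1*exp(-4*y)


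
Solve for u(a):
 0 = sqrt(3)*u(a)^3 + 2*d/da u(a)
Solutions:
 u(a) = -sqrt(-1/(C1 - sqrt(3)*a))
 u(a) = sqrt(-1/(C1 - sqrt(3)*a))


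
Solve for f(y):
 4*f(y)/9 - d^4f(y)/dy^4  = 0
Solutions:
 f(y) = C1*exp(-sqrt(6)*y/3) + C2*exp(sqrt(6)*y/3) + C3*sin(sqrt(6)*y/3) + C4*cos(sqrt(6)*y/3)


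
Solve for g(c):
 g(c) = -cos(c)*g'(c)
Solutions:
 g(c) = C1*sqrt(sin(c) - 1)/sqrt(sin(c) + 1)


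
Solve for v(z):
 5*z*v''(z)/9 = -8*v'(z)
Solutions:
 v(z) = C1 + C2/z^(67/5)


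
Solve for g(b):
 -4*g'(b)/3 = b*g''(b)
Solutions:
 g(b) = C1 + C2/b^(1/3)


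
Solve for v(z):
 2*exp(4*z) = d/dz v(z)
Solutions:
 v(z) = C1 + exp(4*z)/2


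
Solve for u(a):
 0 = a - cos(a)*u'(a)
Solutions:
 u(a) = C1 + Integral(a/cos(a), a)


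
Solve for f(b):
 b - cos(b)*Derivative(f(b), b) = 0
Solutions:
 f(b) = C1 + Integral(b/cos(b), b)


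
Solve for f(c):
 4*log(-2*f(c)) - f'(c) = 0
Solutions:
 -Integral(1/(log(-_y) + log(2)), (_y, f(c)))/4 = C1 - c


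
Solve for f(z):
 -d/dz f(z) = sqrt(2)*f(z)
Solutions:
 f(z) = C1*exp(-sqrt(2)*z)


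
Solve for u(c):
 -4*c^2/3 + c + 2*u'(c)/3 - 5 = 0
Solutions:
 u(c) = C1 + 2*c^3/3 - 3*c^2/4 + 15*c/2


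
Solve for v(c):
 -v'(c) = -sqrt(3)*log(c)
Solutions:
 v(c) = C1 + sqrt(3)*c*log(c) - sqrt(3)*c


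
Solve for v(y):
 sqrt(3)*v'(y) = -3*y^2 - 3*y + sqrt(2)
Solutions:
 v(y) = C1 - sqrt(3)*y^3/3 - sqrt(3)*y^2/2 + sqrt(6)*y/3


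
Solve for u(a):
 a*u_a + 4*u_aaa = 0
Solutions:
 u(a) = C1 + Integral(C2*airyai(-2^(1/3)*a/2) + C3*airybi(-2^(1/3)*a/2), a)


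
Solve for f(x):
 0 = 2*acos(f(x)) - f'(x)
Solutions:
 Integral(1/acos(_y), (_y, f(x))) = C1 + 2*x


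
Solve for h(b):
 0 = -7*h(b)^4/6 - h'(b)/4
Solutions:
 h(b) = (-1 - sqrt(3)*I)*(1/(C1 + 14*b))^(1/3)/2
 h(b) = (-1 + sqrt(3)*I)*(1/(C1 + 14*b))^(1/3)/2
 h(b) = (1/(C1 + 14*b))^(1/3)


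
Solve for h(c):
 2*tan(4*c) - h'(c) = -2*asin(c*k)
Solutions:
 h(c) = C1 + 2*Piecewise((c*asin(c*k) + sqrt(-c^2*k^2 + 1)/k, Ne(k, 0)), (0, True)) - log(cos(4*c))/2


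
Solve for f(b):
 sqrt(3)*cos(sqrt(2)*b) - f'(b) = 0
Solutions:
 f(b) = C1 + sqrt(6)*sin(sqrt(2)*b)/2


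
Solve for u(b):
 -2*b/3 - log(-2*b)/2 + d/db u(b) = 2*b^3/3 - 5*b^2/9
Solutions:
 u(b) = C1 + b^4/6 - 5*b^3/27 + b^2/3 + b*log(-b)/2 + b*(-1 + log(2))/2


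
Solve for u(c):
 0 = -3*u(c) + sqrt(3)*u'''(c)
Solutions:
 u(c) = C3*exp(3^(1/6)*c) + (C1*sin(3^(2/3)*c/2) + C2*cos(3^(2/3)*c/2))*exp(-3^(1/6)*c/2)


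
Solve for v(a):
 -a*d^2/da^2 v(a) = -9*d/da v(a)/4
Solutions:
 v(a) = C1 + C2*a^(13/4)


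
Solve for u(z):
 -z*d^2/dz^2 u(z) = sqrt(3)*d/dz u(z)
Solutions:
 u(z) = C1 + C2*z^(1 - sqrt(3))


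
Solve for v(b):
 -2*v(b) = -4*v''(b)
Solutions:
 v(b) = C1*exp(-sqrt(2)*b/2) + C2*exp(sqrt(2)*b/2)


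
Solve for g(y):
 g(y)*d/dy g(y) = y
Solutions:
 g(y) = -sqrt(C1 + y^2)
 g(y) = sqrt(C1 + y^2)


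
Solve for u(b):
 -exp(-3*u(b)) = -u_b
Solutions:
 u(b) = log(C1 + 3*b)/3
 u(b) = log((-3^(1/3) - 3^(5/6)*I)*(C1 + b)^(1/3)/2)
 u(b) = log((-3^(1/3) + 3^(5/6)*I)*(C1 + b)^(1/3)/2)


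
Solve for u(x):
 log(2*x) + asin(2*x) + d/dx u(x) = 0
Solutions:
 u(x) = C1 - x*log(x) - x*asin(2*x) - x*log(2) + x - sqrt(1 - 4*x^2)/2


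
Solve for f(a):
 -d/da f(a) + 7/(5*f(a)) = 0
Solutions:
 f(a) = -sqrt(C1 + 70*a)/5
 f(a) = sqrt(C1 + 70*a)/5


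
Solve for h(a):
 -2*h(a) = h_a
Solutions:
 h(a) = C1*exp(-2*a)


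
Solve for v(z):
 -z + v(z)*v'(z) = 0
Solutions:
 v(z) = -sqrt(C1 + z^2)
 v(z) = sqrt(C1 + z^2)


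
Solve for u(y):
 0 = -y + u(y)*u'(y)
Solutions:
 u(y) = -sqrt(C1 + y^2)
 u(y) = sqrt(C1 + y^2)


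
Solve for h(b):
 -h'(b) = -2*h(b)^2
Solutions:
 h(b) = -1/(C1 + 2*b)


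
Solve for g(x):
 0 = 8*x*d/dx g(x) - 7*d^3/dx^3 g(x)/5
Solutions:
 g(x) = C1 + Integral(C2*airyai(2*5^(1/3)*7^(2/3)*x/7) + C3*airybi(2*5^(1/3)*7^(2/3)*x/7), x)


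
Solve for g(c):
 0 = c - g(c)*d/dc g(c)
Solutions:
 g(c) = -sqrt(C1 + c^2)
 g(c) = sqrt(C1 + c^2)


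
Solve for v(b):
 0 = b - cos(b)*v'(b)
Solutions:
 v(b) = C1 + Integral(b/cos(b), b)


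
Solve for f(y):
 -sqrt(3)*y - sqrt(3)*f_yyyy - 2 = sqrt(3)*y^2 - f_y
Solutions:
 f(y) = C1 + C4*exp(3^(5/6)*y/3) + sqrt(3)*y^3/3 + sqrt(3)*y^2/2 + 2*y + (C2*sin(3^(1/3)*y/2) + C3*cos(3^(1/3)*y/2))*exp(-3^(5/6)*y/6)


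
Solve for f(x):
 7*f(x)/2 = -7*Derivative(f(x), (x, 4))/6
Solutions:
 f(x) = (C1*sin(sqrt(2)*3^(1/4)*x/2) + C2*cos(sqrt(2)*3^(1/4)*x/2))*exp(-sqrt(2)*3^(1/4)*x/2) + (C3*sin(sqrt(2)*3^(1/4)*x/2) + C4*cos(sqrt(2)*3^(1/4)*x/2))*exp(sqrt(2)*3^(1/4)*x/2)


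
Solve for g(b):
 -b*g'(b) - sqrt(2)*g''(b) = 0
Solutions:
 g(b) = C1 + C2*erf(2^(1/4)*b/2)


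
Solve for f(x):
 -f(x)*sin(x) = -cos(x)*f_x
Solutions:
 f(x) = C1/cos(x)


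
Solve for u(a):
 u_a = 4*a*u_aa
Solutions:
 u(a) = C1 + C2*a^(5/4)


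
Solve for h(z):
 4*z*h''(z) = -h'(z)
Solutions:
 h(z) = C1 + C2*z^(3/4)


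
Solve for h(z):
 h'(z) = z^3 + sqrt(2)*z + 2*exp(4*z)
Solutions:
 h(z) = C1 + z^4/4 + sqrt(2)*z^2/2 + exp(4*z)/2


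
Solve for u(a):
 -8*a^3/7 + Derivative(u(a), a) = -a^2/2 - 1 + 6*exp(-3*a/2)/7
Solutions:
 u(a) = C1 + 2*a^4/7 - a^3/6 - a - 4*exp(-3*a/2)/7


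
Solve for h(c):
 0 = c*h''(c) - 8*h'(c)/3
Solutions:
 h(c) = C1 + C2*c^(11/3)


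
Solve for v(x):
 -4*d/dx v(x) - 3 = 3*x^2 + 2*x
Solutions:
 v(x) = C1 - x^3/4 - x^2/4 - 3*x/4


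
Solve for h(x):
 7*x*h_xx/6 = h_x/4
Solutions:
 h(x) = C1 + C2*x^(17/14)


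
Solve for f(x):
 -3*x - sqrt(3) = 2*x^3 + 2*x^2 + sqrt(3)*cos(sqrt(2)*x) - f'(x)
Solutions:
 f(x) = C1 + x^4/2 + 2*x^3/3 + 3*x^2/2 + sqrt(3)*x + sqrt(6)*sin(sqrt(2)*x)/2


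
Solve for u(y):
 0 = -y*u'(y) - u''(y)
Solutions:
 u(y) = C1 + C2*erf(sqrt(2)*y/2)


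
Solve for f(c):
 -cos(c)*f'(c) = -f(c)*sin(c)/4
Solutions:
 f(c) = C1/cos(c)^(1/4)


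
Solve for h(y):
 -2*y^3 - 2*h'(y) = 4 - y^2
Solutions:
 h(y) = C1 - y^4/4 + y^3/6 - 2*y


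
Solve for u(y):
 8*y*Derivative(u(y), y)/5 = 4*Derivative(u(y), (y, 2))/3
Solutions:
 u(y) = C1 + C2*erfi(sqrt(15)*y/5)


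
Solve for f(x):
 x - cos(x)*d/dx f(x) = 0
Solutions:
 f(x) = C1 + Integral(x/cos(x), x)


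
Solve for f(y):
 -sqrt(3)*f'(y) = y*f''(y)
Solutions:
 f(y) = C1 + C2*y^(1 - sqrt(3))


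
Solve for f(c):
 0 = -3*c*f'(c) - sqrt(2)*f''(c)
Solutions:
 f(c) = C1 + C2*erf(2^(1/4)*sqrt(3)*c/2)


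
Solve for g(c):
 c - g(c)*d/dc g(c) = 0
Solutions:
 g(c) = -sqrt(C1 + c^2)
 g(c) = sqrt(C1 + c^2)


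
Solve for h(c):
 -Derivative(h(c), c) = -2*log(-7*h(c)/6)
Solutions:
 -Integral(1/(log(-_y) - log(6) + log(7)), (_y, h(c)))/2 = C1 - c


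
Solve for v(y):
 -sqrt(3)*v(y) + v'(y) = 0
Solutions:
 v(y) = C1*exp(sqrt(3)*y)


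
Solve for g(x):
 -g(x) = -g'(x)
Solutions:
 g(x) = C1*exp(x)


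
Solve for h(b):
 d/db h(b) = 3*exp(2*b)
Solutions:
 h(b) = C1 + 3*exp(2*b)/2


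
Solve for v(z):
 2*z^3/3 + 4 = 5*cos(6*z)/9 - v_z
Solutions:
 v(z) = C1 - z^4/6 - 4*z + 5*sin(6*z)/54


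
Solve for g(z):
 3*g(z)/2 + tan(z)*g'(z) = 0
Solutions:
 g(z) = C1/sin(z)^(3/2)


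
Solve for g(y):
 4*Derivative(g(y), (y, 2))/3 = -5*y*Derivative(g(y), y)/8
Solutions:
 g(y) = C1 + C2*erf(sqrt(15)*y/8)


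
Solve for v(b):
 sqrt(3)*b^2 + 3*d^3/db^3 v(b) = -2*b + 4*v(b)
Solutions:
 v(b) = C3*exp(6^(2/3)*b/3) + sqrt(3)*b^2/4 + b/2 + (C1*sin(2^(2/3)*3^(1/6)*b/2) + C2*cos(2^(2/3)*3^(1/6)*b/2))*exp(-6^(2/3)*b/6)


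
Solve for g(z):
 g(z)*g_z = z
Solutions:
 g(z) = -sqrt(C1 + z^2)
 g(z) = sqrt(C1 + z^2)


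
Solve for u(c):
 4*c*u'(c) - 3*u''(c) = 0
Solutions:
 u(c) = C1 + C2*erfi(sqrt(6)*c/3)


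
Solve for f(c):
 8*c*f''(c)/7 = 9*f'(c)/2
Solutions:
 f(c) = C1 + C2*c^(79/16)


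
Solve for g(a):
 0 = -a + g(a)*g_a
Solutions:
 g(a) = -sqrt(C1 + a^2)
 g(a) = sqrt(C1 + a^2)


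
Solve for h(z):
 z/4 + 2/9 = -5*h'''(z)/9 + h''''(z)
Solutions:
 h(z) = C1 + C2*z + C3*z^2 + C4*exp(5*z/9) - 3*z^4/160 - 121*z^3/600


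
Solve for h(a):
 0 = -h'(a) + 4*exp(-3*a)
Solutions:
 h(a) = C1 - 4*exp(-3*a)/3


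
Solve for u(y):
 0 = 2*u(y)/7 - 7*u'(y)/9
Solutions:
 u(y) = C1*exp(18*y/49)


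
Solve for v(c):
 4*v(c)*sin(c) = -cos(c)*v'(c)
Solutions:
 v(c) = C1*cos(c)^4


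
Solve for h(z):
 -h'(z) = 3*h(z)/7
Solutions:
 h(z) = C1*exp(-3*z/7)


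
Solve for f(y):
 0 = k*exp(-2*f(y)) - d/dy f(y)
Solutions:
 f(y) = log(-sqrt(C1 + 2*k*y))
 f(y) = log(C1 + 2*k*y)/2


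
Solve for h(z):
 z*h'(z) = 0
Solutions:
 h(z) = C1


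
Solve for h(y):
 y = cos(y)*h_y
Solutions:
 h(y) = C1 + Integral(y/cos(y), y)


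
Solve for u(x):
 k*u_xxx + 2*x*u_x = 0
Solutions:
 u(x) = C1 + Integral(C2*airyai(2^(1/3)*x*(-1/k)^(1/3)) + C3*airybi(2^(1/3)*x*(-1/k)^(1/3)), x)


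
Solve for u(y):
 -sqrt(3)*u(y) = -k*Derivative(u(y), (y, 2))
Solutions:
 u(y) = C1*exp(-3^(1/4)*y*sqrt(1/k)) + C2*exp(3^(1/4)*y*sqrt(1/k))


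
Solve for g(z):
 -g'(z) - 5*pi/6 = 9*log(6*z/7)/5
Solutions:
 g(z) = C1 - 9*z*log(z)/5 - 9*z*log(6)/5 - 5*pi*z/6 + 9*z/5 + 9*z*log(7)/5


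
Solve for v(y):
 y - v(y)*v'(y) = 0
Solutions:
 v(y) = -sqrt(C1 + y^2)
 v(y) = sqrt(C1 + y^2)


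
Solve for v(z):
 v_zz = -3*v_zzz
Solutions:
 v(z) = C1 + C2*z + C3*exp(-z/3)


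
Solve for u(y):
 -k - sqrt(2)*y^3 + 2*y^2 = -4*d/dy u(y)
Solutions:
 u(y) = C1 + k*y/4 + sqrt(2)*y^4/16 - y^3/6


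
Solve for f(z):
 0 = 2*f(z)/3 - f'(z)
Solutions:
 f(z) = C1*exp(2*z/3)


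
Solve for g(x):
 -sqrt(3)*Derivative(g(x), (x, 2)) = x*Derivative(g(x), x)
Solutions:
 g(x) = C1 + C2*erf(sqrt(2)*3^(3/4)*x/6)


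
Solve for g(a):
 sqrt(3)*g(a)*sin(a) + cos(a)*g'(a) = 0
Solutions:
 g(a) = C1*cos(a)^(sqrt(3))


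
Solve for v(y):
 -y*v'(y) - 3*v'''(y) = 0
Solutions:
 v(y) = C1 + Integral(C2*airyai(-3^(2/3)*y/3) + C3*airybi(-3^(2/3)*y/3), y)


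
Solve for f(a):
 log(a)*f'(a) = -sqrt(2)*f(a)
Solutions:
 f(a) = C1*exp(-sqrt(2)*li(a))


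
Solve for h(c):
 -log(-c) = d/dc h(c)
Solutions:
 h(c) = C1 - c*log(-c) + c


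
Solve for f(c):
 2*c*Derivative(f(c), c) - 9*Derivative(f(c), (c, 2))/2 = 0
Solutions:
 f(c) = C1 + C2*erfi(sqrt(2)*c/3)


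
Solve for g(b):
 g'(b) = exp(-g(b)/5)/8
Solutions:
 g(b) = 5*log(C1 + b/40)


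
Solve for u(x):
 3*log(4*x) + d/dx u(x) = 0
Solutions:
 u(x) = C1 - 3*x*log(x) - x*log(64) + 3*x


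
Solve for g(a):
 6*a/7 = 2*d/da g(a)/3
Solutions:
 g(a) = C1 + 9*a^2/14


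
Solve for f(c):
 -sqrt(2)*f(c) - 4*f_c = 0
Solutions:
 f(c) = C1*exp(-sqrt(2)*c/4)


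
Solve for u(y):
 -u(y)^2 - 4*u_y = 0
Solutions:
 u(y) = 4/(C1 + y)


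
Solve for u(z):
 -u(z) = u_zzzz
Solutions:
 u(z) = (C1*sin(sqrt(2)*z/2) + C2*cos(sqrt(2)*z/2))*exp(-sqrt(2)*z/2) + (C3*sin(sqrt(2)*z/2) + C4*cos(sqrt(2)*z/2))*exp(sqrt(2)*z/2)


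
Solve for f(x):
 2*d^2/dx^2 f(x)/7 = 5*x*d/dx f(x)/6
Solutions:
 f(x) = C1 + C2*erfi(sqrt(210)*x/12)


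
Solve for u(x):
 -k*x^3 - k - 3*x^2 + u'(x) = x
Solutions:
 u(x) = C1 + k*x^4/4 + k*x + x^3 + x^2/2


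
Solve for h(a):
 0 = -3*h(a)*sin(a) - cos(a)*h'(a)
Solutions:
 h(a) = C1*cos(a)^3


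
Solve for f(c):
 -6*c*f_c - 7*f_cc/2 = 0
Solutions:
 f(c) = C1 + C2*erf(sqrt(42)*c/7)


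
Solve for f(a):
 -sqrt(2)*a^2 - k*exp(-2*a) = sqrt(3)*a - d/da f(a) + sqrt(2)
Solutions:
 f(a) = C1 + sqrt(2)*a^3/3 + sqrt(3)*a^2/2 + sqrt(2)*a - k*exp(-2*a)/2


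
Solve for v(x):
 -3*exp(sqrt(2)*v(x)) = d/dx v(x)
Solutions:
 v(x) = sqrt(2)*(2*log(1/(C1 + 3*x)) - log(2))/4


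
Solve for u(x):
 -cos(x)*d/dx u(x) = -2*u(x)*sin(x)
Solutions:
 u(x) = C1/cos(x)^2


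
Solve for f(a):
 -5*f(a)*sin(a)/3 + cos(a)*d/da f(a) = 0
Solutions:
 f(a) = C1/cos(a)^(5/3)


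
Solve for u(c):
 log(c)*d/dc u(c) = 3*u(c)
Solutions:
 u(c) = C1*exp(3*li(c))


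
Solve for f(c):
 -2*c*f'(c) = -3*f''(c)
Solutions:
 f(c) = C1 + C2*erfi(sqrt(3)*c/3)


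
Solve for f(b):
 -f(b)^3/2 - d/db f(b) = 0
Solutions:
 f(b) = -sqrt(-1/(C1 - b))
 f(b) = sqrt(-1/(C1 - b))


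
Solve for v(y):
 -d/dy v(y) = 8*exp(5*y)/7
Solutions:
 v(y) = C1 - 8*exp(5*y)/35


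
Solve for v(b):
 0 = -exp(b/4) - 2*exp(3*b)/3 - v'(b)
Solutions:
 v(b) = C1 - 4*exp(b/4) - 2*exp(3*b)/9


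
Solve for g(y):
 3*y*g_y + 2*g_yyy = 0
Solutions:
 g(y) = C1 + Integral(C2*airyai(-2^(2/3)*3^(1/3)*y/2) + C3*airybi(-2^(2/3)*3^(1/3)*y/2), y)


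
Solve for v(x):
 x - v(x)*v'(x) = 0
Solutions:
 v(x) = -sqrt(C1 + x^2)
 v(x) = sqrt(C1 + x^2)


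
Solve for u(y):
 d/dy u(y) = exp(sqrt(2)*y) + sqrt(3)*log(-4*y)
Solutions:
 u(y) = C1 + sqrt(3)*y*log(-y) + sqrt(3)*y*(-1 + 2*log(2)) + sqrt(2)*exp(sqrt(2)*y)/2


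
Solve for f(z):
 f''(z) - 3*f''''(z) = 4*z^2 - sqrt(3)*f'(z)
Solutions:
 f(z) = C1 + C2*exp(-2^(1/3)*3^(1/6)*z*(6/(sqrt(717) + 27)^(1/3) + 2^(1/3)*3^(2/3)*(sqrt(717) + 27)^(1/3))/36)*sin(z*(-12^(1/3)*(sqrt(717) + 27)^(1/3) + 2*18^(1/3)/(sqrt(717) + 27)^(1/3))/12) + C3*exp(-2^(1/3)*3^(1/6)*z*(6/(sqrt(717) + 27)^(1/3) + 2^(1/3)*3^(2/3)*(sqrt(717) + 27)^(1/3))/36)*cos(z*(-12^(1/3)*(sqrt(717) + 27)^(1/3) + 2*18^(1/3)/(sqrt(717) + 27)^(1/3))/12) + C4*exp(2^(1/3)*3^(1/6)*z*(6/(sqrt(717) + 27)^(1/3) + 2^(1/3)*3^(2/3)*(sqrt(717) + 27)^(1/3))/18) + 4*sqrt(3)*z^3/9 - 4*z^2/3 + 8*sqrt(3)*z/9


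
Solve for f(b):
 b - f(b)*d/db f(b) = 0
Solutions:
 f(b) = -sqrt(C1 + b^2)
 f(b) = sqrt(C1 + b^2)


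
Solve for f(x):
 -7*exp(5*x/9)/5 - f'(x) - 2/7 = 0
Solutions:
 f(x) = C1 - 2*x/7 - 63*exp(5*x/9)/25


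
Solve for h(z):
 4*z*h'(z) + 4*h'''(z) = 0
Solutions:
 h(z) = C1 + Integral(C2*airyai(-z) + C3*airybi(-z), z)


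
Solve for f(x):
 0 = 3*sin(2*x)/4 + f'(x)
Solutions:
 f(x) = C1 + 3*cos(2*x)/8


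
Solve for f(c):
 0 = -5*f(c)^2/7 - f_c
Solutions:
 f(c) = 7/(C1 + 5*c)


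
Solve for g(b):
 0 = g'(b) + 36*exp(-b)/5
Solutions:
 g(b) = C1 + 36*exp(-b)/5


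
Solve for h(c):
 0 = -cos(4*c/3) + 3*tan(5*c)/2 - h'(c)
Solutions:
 h(c) = C1 - 3*log(cos(5*c))/10 - 3*sin(4*c/3)/4


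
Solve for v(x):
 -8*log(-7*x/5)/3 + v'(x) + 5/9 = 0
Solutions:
 v(x) = C1 + 8*x*log(-x)/3 + x*(-24*log(5) - 29 + 24*log(7))/9


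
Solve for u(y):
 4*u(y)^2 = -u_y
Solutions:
 u(y) = 1/(C1 + 4*y)


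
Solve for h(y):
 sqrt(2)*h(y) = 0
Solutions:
 h(y) = 0


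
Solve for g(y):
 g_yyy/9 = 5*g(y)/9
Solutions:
 g(y) = C3*exp(5^(1/3)*y) + (C1*sin(sqrt(3)*5^(1/3)*y/2) + C2*cos(sqrt(3)*5^(1/3)*y/2))*exp(-5^(1/3)*y/2)


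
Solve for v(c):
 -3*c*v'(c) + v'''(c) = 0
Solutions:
 v(c) = C1 + Integral(C2*airyai(3^(1/3)*c) + C3*airybi(3^(1/3)*c), c)


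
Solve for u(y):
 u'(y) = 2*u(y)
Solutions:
 u(y) = C1*exp(2*y)


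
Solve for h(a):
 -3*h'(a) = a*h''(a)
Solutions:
 h(a) = C1 + C2/a^2


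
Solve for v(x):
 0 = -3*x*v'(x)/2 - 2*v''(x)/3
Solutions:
 v(x) = C1 + C2*erf(3*sqrt(2)*x/4)


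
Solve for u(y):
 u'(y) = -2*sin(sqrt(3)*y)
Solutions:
 u(y) = C1 + 2*sqrt(3)*cos(sqrt(3)*y)/3


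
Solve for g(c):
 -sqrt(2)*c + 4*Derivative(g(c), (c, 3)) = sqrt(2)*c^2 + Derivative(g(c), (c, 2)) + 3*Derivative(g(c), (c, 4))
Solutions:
 g(c) = C1 + C2*c + C3*exp(c/3) + C4*exp(c) - sqrt(2)*c^4/12 - 3*sqrt(2)*c^3/2 - 15*sqrt(2)*c^2


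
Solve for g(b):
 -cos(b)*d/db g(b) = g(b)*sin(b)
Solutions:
 g(b) = C1*cos(b)


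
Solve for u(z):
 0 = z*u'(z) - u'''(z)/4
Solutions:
 u(z) = C1 + Integral(C2*airyai(2^(2/3)*z) + C3*airybi(2^(2/3)*z), z)


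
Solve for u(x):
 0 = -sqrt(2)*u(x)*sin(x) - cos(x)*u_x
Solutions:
 u(x) = C1*cos(x)^(sqrt(2))


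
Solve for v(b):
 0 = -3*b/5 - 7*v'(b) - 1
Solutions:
 v(b) = C1 - 3*b^2/70 - b/7


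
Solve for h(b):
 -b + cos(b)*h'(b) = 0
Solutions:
 h(b) = C1 + Integral(b/cos(b), b)


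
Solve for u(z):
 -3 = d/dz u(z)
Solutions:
 u(z) = C1 - 3*z


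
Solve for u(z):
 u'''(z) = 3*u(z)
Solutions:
 u(z) = C3*exp(3^(1/3)*z) + (C1*sin(3^(5/6)*z/2) + C2*cos(3^(5/6)*z/2))*exp(-3^(1/3)*z/2)


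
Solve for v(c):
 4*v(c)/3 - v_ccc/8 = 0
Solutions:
 v(c) = C3*exp(2*6^(2/3)*c/3) + (C1*sin(2^(2/3)*3^(1/6)*c) + C2*cos(2^(2/3)*3^(1/6)*c))*exp(-6^(2/3)*c/3)


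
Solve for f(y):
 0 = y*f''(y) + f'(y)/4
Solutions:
 f(y) = C1 + C2*y^(3/4)


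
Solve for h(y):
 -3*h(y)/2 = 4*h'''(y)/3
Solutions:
 h(y) = C3*exp(-3^(2/3)*y/2) + (C1*sin(3*3^(1/6)*y/4) + C2*cos(3*3^(1/6)*y/4))*exp(3^(2/3)*y/4)


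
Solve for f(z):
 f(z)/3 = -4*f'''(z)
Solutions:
 f(z) = C3*exp(z*(-18^(1/3) + 3*2^(1/3)*3^(2/3))/24)*sin(2^(1/3)*3^(1/6)*z/4) + C4*exp(z*(-18^(1/3) + 3*2^(1/3)*3^(2/3))/24)*cos(2^(1/3)*3^(1/6)*z/4) + C5*exp(-z*(18^(1/3) + 3*2^(1/3)*3^(2/3))/24) + (C1*sin(2^(1/3)*3^(1/6)*z/4) + C2*cos(2^(1/3)*3^(1/6)*z/4))*exp(18^(1/3)*z/12)


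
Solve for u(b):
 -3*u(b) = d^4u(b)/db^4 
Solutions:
 u(b) = (C1*sin(sqrt(2)*3^(1/4)*b/2) + C2*cos(sqrt(2)*3^(1/4)*b/2))*exp(-sqrt(2)*3^(1/4)*b/2) + (C3*sin(sqrt(2)*3^(1/4)*b/2) + C4*cos(sqrt(2)*3^(1/4)*b/2))*exp(sqrt(2)*3^(1/4)*b/2)


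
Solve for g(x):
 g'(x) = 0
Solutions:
 g(x) = C1


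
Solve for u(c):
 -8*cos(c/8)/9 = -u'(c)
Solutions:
 u(c) = C1 + 64*sin(c/8)/9


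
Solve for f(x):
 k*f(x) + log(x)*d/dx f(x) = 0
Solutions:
 f(x) = C1*exp(-k*li(x))


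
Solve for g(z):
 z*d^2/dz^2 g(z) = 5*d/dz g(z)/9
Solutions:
 g(z) = C1 + C2*z^(14/9)


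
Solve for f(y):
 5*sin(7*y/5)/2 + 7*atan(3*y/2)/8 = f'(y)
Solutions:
 f(y) = C1 + 7*y*atan(3*y/2)/8 - 7*log(9*y^2 + 4)/24 - 25*cos(7*y/5)/14


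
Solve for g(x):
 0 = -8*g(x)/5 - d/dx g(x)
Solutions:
 g(x) = C1*exp(-8*x/5)


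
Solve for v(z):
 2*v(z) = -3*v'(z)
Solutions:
 v(z) = C1*exp(-2*z/3)


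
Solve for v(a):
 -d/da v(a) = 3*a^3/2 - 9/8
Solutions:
 v(a) = C1 - 3*a^4/8 + 9*a/8


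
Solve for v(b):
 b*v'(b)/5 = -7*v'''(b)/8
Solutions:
 v(b) = C1 + Integral(C2*airyai(-2*35^(2/3)*b/35) + C3*airybi(-2*35^(2/3)*b/35), b)


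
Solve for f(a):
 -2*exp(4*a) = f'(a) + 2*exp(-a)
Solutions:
 f(a) = C1 - exp(4*a)/2 + 2*exp(-a)


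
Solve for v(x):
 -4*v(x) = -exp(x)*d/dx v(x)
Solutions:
 v(x) = C1*exp(-4*exp(-x))


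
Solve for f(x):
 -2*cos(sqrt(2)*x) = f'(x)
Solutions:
 f(x) = C1 - sqrt(2)*sin(sqrt(2)*x)


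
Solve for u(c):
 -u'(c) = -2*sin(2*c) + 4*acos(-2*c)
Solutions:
 u(c) = C1 - 4*c*acos(-2*c) - 2*sqrt(1 - 4*c^2) - cos(2*c)
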